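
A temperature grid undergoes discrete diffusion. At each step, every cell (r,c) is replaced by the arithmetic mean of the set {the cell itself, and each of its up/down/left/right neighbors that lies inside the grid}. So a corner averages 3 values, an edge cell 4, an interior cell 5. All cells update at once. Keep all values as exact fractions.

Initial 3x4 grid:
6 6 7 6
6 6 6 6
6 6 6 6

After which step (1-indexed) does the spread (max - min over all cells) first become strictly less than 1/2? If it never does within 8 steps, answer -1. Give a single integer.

Step 1: max=19/3, min=6, spread=1/3
  -> spread < 1/2 first at step 1
Step 2: max=751/120, min=6, spread=31/120
Step 3: max=6691/1080, min=6, spread=211/1080
Step 4: max=664897/108000, min=10847/1800, spread=14077/108000
Step 5: max=5972407/972000, min=651683/108000, spread=5363/48600
Step 6: max=178700809/29160000, min=362869/60000, spread=93859/1166400
Step 7: max=10707874481/1749600000, min=588536467/97200000, spread=4568723/69984000
Step 8: max=641636435629/104976000000, min=17677618889/2916000000, spread=8387449/167961600

Answer: 1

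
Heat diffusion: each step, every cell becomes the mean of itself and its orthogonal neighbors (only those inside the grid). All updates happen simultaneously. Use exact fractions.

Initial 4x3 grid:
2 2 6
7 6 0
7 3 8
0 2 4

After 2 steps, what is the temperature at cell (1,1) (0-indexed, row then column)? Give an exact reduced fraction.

Step 1: cell (1,1) = 18/5
Step 2: cell (1,1) = 233/50
Full grid after step 2:
  79/18 209/60 35/9
  1021/240 233/50 901/240
  359/80 381/100 1117/240
  19/6 907/240 32/9

Answer: 233/50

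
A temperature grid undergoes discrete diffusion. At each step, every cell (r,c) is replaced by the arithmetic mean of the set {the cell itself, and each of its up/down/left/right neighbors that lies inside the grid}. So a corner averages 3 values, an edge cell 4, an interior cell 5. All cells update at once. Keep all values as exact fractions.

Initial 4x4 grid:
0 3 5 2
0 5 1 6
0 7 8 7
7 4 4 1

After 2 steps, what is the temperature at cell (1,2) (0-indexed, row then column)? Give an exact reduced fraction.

Answer: 407/100

Derivation:
Step 1: cell (1,2) = 5
Step 2: cell (1,2) = 407/100
Full grid after step 2:
  11/6 51/20 23/6 133/36
  179/80 7/2 407/100 113/24
  793/240 112/25 499/100 189/40
  38/9 1093/240 383/80 55/12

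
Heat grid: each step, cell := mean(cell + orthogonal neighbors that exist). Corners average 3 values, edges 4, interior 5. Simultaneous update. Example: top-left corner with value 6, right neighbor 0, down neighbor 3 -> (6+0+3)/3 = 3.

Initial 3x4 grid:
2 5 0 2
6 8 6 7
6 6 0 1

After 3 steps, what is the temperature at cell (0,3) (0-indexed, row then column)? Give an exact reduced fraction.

Step 1: cell (0,3) = 3
Step 2: cell (0,3) = 41/12
Step 3: cell (0,3) = 313/90
Full grid after step 3:
  5191/1080 3913/900 1553/400 313/90
  36839/7200 28937/6000 23887/6000 3233/900
  3869/720 11593/2400 29479/7200 7597/2160

Answer: 313/90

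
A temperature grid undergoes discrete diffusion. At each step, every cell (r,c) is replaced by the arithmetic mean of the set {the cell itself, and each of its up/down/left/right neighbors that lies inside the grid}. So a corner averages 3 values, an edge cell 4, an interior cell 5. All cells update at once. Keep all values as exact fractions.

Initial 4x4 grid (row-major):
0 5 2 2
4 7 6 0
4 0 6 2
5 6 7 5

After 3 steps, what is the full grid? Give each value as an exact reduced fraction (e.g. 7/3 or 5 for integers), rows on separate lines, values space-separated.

After step 1:
  3 7/2 15/4 4/3
  15/4 22/5 21/5 5/2
  13/4 23/5 21/5 13/4
  5 9/2 6 14/3
After step 2:
  41/12 293/80 767/240 91/36
  18/5 409/100 381/100 677/240
  83/20 419/100 89/20 877/240
  17/4 201/40 581/120 167/36
After step 3:
  2563/720 2873/800 23753/7200 769/270
  4577/1200 7741/2000 551/150 23063/7200
  1619/400 4381/1000 5027/1200 5603/1440
  179/40 1373/300 853/180 9457/2160

Answer: 2563/720 2873/800 23753/7200 769/270
4577/1200 7741/2000 551/150 23063/7200
1619/400 4381/1000 5027/1200 5603/1440
179/40 1373/300 853/180 9457/2160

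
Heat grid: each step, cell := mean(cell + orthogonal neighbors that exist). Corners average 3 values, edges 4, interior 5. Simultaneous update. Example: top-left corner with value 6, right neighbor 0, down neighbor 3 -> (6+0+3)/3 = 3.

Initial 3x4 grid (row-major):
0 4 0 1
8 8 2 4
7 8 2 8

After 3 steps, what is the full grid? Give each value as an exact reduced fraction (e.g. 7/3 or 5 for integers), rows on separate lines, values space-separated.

Answer: 331/72 9109/2400 22357/7200 2921/1080
77399/14400 29461/6000 23141/6000 50839/14400
671/108 40327/7200 34957/7200 2263/540

Derivation:
After step 1:
  4 3 7/4 5/3
  23/4 6 16/5 15/4
  23/3 25/4 5 14/3
After step 2:
  17/4 59/16 577/240 43/18
  281/48 121/25 197/50 797/240
  59/9 299/48 1147/240 161/36
After step 3:
  331/72 9109/2400 22357/7200 2921/1080
  77399/14400 29461/6000 23141/6000 50839/14400
  671/108 40327/7200 34957/7200 2263/540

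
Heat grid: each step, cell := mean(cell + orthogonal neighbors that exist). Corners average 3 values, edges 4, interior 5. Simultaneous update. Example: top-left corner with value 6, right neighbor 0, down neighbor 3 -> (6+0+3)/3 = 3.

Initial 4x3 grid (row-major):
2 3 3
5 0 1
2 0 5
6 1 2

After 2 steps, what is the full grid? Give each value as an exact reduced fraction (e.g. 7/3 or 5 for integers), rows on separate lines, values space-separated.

After step 1:
  10/3 2 7/3
  9/4 9/5 9/4
  13/4 8/5 2
  3 9/4 8/3
After step 2:
  91/36 71/30 79/36
  319/120 99/50 503/240
  101/40 109/50 511/240
  17/6 571/240 83/36

Answer: 91/36 71/30 79/36
319/120 99/50 503/240
101/40 109/50 511/240
17/6 571/240 83/36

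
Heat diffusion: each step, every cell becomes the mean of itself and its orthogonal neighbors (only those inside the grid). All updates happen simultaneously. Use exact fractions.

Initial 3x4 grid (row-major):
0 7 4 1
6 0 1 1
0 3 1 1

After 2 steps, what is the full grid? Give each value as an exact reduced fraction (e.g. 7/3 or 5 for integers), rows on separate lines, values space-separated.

After step 1:
  13/3 11/4 13/4 2
  3/2 17/5 7/5 1
  3 1 3/2 1
After step 2:
  103/36 103/30 47/20 25/12
  367/120 201/100 211/100 27/20
  11/6 89/40 49/40 7/6

Answer: 103/36 103/30 47/20 25/12
367/120 201/100 211/100 27/20
11/6 89/40 49/40 7/6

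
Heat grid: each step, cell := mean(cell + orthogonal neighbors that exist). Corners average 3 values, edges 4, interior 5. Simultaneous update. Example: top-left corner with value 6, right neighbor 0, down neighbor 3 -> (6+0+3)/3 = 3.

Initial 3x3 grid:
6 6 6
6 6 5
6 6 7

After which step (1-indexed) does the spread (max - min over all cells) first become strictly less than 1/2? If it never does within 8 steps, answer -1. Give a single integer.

Step 1: max=25/4, min=17/3, spread=7/12
Step 2: max=73/12, min=88/15, spread=13/60
  -> spread < 1/2 first at step 2
Step 3: max=29027/4800, min=793/135, spread=7483/43200
Step 4: max=260257/43200, min=639779/108000, spread=21727/216000
Step 5: max=34562681/5760000, min=5764289/972000, spread=10906147/155520000
Step 6: max=932414713/155520000, min=693639941/116640000, spread=36295/746496
Step 7: max=55854962411/9331200000, min=10413084163/1749600000, spread=305773/8957952
Step 8: max=3349170305617/559872000000, min=2501815420619/419904000000, spread=2575951/107495424

Answer: 2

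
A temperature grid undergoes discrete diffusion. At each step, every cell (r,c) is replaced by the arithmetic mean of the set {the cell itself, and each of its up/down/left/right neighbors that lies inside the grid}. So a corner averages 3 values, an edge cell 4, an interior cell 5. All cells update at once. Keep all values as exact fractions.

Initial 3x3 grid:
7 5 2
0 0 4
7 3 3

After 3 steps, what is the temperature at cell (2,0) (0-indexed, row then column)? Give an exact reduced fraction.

Step 1: cell (2,0) = 10/3
Step 2: cell (2,0) = 121/36
Step 3: cell (2,0) = 7019/2160
Full grid after step 3:
  311/90 23719/7200 6799/2160
  23969/7200 9403/3000 14371/4800
  7019/2160 44513/14400 3217/1080

Answer: 7019/2160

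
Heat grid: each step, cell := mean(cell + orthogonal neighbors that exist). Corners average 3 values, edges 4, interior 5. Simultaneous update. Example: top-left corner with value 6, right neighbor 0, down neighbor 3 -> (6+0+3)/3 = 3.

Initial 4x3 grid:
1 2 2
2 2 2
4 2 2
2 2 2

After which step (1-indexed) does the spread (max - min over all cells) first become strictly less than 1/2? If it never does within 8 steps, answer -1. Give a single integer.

Step 1: max=8/3, min=5/3, spread=1
Step 2: max=589/240, min=89/48, spread=3/5
Step 3: max=5119/2160, min=277/144, spread=241/540
  -> spread < 1/2 first at step 3
Step 4: max=148189/64800, min=28237/14400, spread=8449/25920
Step 5: max=4384423/1944000, min=5131369/2592000, spread=428717/1555200
Step 6: max=129460201/58320000, min=311979211/155520000, spread=3989759/18662400
Step 7: max=3847160317/1749600000, min=699152587/345600000, spread=196928221/1119744000
Step 8: max=57212458457/26244000000, min=1141934015291/559872000000, spread=1886362363/13436928000

Answer: 3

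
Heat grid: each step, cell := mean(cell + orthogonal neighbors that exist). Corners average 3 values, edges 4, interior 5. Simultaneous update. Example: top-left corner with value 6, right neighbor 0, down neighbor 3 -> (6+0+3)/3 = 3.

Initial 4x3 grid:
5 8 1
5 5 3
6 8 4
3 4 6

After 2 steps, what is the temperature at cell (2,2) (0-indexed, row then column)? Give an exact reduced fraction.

Step 1: cell (2,2) = 21/4
Step 2: cell (2,2) = 557/120
Full grid after step 2:
  16/3 411/80 4
  451/80 489/100 183/40
  1229/240 136/25 557/120
  181/36 393/80 91/18

Answer: 557/120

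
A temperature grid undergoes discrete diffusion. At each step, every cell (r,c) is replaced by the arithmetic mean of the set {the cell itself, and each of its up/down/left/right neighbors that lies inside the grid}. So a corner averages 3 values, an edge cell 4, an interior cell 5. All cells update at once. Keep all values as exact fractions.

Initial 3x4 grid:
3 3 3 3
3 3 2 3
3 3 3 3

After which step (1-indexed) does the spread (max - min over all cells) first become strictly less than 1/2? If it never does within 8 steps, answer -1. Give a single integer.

Answer: 1

Derivation:
Step 1: max=3, min=11/4, spread=1/4
  -> spread < 1/2 first at step 1
Step 2: max=3, min=277/100, spread=23/100
Step 3: max=1187/400, min=13589/4800, spread=131/960
Step 4: max=21209/7200, min=123049/43200, spread=841/8640
Step 5: max=4226627/1440000, min=49297949/17280000, spread=56863/691200
Step 6: max=37890457/12960000, min=445025659/155520000, spread=386393/6220800
Step 7: max=15131641187/5184000000, min=178230276869/62208000000, spread=26795339/497664000
Step 8: max=906033850333/311040000000, min=10713624285871/3732480000000, spread=254051069/5971968000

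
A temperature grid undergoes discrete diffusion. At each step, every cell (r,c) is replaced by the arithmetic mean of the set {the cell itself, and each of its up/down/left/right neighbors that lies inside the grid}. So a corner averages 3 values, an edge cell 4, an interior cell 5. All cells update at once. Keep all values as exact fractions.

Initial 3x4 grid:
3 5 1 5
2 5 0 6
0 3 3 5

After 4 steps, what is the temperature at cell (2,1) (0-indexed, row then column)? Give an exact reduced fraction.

Answer: 61129/21600

Derivation:
Step 1: cell (2,1) = 11/4
Step 2: cell (2,1) = 61/24
Step 3: cell (2,1) = 499/180
Step 4: cell (2,1) = 61129/21600
Full grid after step 4:
  19091/6480 132283/43200 48001/14400 15107/4320
  79717/28800 4451/1500 117059/36000 153263/43200
  34607/12960 61129/21600 69889/21600 5647/1620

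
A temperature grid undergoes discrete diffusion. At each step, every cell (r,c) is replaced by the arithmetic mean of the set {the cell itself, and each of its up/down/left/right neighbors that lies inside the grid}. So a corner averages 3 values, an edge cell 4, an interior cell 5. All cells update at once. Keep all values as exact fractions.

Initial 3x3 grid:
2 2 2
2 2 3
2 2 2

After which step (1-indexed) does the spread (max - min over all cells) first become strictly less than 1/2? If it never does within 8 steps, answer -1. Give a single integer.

Answer: 1

Derivation:
Step 1: max=7/3, min=2, spread=1/3
  -> spread < 1/2 first at step 1
Step 2: max=547/240, min=2, spread=67/240
Step 3: max=4757/2160, min=407/200, spread=1807/10800
Step 4: max=1885963/864000, min=11161/5400, spread=33401/288000
Step 5: max=16781933/7776000, min=1123391/540000, spread=3025513/38880000
Step 6: max=6685726867/3110400000, min=60355949/28800000, spread=53531/995328
Step 7: max=399280925849/186624000000, min=16343116051/7776000000, spread=450953/11943936
Step 8: max=23903783560603/11197440000000, min=1967248610519/933120000000, spread=3799043/143327232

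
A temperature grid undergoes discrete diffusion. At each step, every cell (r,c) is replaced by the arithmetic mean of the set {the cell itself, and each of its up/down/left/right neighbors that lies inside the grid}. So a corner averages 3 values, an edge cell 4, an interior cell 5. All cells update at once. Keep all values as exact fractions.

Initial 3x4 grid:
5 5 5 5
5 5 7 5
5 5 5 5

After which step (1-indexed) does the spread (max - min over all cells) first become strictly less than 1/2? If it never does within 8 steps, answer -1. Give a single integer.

Answer: 2

Derivation:
Step 1: max=11/2, min=5, spread=1/2
Step 2: max=273/50, min=5, spread=23/50
  -> spread < 1/2 first at step 2
Step 3: max=12811/2400, min=1013/200, spread=131/480
Step 4: max=114551/21600, min=18391/3600, spread=841/4320
Step 5: max=45742051/8640000, min=3693373/720000, spread=56863/345600
Step 6: max=410334341/77760000, min=33389543/6480000, spread=386393/3110400
Step 7: max=163913723131/31104000000, min=13380358813/2592000000, spread=26795339/248832000
Step 8: max=9815015714129/1866240000000, min=804686149667/155520000000, spread=254051069/2985984000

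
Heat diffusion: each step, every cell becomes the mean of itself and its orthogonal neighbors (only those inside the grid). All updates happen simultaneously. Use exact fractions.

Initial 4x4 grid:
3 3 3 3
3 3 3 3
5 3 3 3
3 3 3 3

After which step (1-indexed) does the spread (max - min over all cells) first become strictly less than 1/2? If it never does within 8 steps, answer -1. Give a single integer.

Answer: 3

Derivation:
Step 1: max=11/3, min=3, spread=2/3
Step 2: max=211/60, min=3, spread=31/60
Step 3: max=1831/540, min=3, spread=211/540
  -> spread < 1/2 first at step 3
Step 4: max=178843/54000, min=3, spread=16843/54000
Step 5: max=1596643/486000, min=13579/4500, spread=130111/486000
Step 6: max=47382367/14580000, min=817159/270000, spread=3255781/14580000
Step 7: max=1412553691/437400000, min=821107/270000, spread=82360351/437400000
Step 8: max=42117316891/13122000000, min=148306441/48600000, spread=2074577821/13122000000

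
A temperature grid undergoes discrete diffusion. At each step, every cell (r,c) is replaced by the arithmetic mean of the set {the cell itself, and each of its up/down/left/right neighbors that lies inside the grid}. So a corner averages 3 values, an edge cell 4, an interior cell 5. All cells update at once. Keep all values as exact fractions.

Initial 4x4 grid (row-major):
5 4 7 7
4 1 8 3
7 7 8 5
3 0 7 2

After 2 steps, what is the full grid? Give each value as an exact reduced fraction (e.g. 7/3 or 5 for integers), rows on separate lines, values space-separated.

After step 1:
  13/3 17/4 13/2 17/3
  17/4 24/5 27/5 23/4
  21/4 23/5 7 9/2
  10/3 17/4 17/4 14/3
After step 2:
  77/18 1193/240 1309/240 215/36
  559/120 233/50 589/100 1279/240
  523/120 259/50 103/20 263/48
  77/18 493/120 121/24 161/36

Answer: 77/18 1193/240 1309/240 215/36
559/120 233/50 589/100 1279/240
523/120 259/50 103/20 263/48
77/18 493/120 121/24 161/36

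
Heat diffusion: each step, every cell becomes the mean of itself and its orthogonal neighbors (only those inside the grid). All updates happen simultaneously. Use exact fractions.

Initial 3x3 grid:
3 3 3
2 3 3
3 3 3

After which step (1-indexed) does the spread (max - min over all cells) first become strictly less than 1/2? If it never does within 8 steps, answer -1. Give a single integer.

Answer: 1

Derivation:
Step 1: max=3, min=8/3, spread=1/3
  -> spread < 1/2 first at step 1
Step 2: max=3, min=653/240, spread=67/240
Step 3: max=593/200, min=6043/2160, spread=1807/10800
Step 4: max=15839/5400, min=2434037/864000, spread=33401/288000
Step 5: max=1576609/540000, min=22098067/7776000, spread=3025513/38880000
Step 6: max=83644051/28800000, min=8866273133/3110400000, spread=53531/995328
Step 7: max=22536883949/7776000000, min=533839074151/186624000000, spread=450953/11943936
Step 8: max=2698351389481/933120000000, min=32083416439397/11197440000000, spread=3799043/143327232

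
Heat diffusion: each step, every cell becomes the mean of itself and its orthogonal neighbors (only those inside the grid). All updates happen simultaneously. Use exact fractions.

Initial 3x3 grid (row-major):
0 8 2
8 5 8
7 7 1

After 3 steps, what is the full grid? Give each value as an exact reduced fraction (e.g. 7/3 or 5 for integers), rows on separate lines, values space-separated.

After step 1:
  16/3 15/4 6
  5 36/5 4
  22/3 5 16/3
After step 2:
  169/36 1337/240 55/12
  373/60 499/100 169/30
  52/9 373/60 43/9
After step 3:
  11867/2160 71419/14400 421/80
  19511/3600 11451/2000 8993/1800
  1639/270 9793/1800 2993/540

Answer: 11867/2160 71419/14400 421/80
19511/3600 11451/2000 8993/1800
1639/270 9793/1800 2993/540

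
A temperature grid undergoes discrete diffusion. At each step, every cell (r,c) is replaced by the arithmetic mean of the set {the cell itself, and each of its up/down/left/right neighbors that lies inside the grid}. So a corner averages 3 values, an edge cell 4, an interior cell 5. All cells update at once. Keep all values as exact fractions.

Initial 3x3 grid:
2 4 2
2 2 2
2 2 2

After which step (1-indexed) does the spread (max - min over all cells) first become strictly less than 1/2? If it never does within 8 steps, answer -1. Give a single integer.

Step 1: max=8/3, min=2, spread=2/3
Step 2: max=307/120, min=2, spread=67/120
Step 3: max=2597/1080, min=207/100, spread=1807/5400
  -> spread < 1/2 first at step 3
Step 4: max=1021963/432000, min=5761/2700, spread=33401/144000
Step 5: max=9005933/3888000, min=583391/270000, spread=3025513/19440000
Step 6: max=3575326867/1555200000, min=31555949/14400000, spread=53531/497664
Step 7: max=212656925849/93312000000, min=8567116051/3888000000, spread=450953/5971968
Step 8: max=12706343560603/5598720000000, min=1034128610519/466560000000, spread=3799043/71663616

Answer: 3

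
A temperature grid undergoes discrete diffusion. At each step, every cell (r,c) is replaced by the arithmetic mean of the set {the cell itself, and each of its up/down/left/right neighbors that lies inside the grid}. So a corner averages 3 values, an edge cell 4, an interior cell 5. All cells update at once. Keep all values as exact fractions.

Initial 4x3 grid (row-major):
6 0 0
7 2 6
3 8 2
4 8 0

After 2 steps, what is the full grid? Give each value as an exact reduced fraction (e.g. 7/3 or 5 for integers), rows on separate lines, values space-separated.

After step 1:
  13/3 2 2
  9/2 23/5 5/2
  11/2 23/5 4
  5 5 10/3
After step 2:
  65/18 97/30 13/6
  71/15 91/25 131/40
  49/10 237/50 433/120
  31/6 269/60 37/9

Answer: 65/18 97/30 13/6
71/15 91/25 131/40
49/10 237/50 433/120
31/6 269/60 37/9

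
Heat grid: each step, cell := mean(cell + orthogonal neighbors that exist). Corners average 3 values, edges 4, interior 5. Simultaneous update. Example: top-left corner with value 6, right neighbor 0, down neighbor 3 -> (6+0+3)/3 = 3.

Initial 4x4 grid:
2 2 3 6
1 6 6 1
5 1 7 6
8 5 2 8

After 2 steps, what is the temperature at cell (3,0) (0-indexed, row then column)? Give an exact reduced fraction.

Step 1: cell (3,0) = 6
Step 2: cell (3,0) = 55/12
Full grid after step 2:
  101/36 371/120 463/120 37/9
  727/240 387/100 106/25 1091/240
  361/80 403/100 124/25 1199/240
  55/12 203/40 577/120 49/9

Answer: 55/12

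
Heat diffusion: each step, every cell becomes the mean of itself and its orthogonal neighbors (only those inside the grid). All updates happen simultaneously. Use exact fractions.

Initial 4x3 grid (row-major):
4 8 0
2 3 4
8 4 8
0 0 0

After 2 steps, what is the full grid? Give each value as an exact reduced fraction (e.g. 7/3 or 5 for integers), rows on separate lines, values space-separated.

Answer: 38/9 997/240 23/6
997/240 411/100 319/80
901/240 173/50 901/240
43/18 41/15 23/9

Derivation:
After step 1:
  14/3 15/4 4
  17/4 21/5 15/4
  7/2 23/5 4
  8/3 1 8/3
After step 2:
  38/9 997/240 23/6
  997/240 411/100 319/80
  901/240 173/50 901/240
  43/18 41/15 23/9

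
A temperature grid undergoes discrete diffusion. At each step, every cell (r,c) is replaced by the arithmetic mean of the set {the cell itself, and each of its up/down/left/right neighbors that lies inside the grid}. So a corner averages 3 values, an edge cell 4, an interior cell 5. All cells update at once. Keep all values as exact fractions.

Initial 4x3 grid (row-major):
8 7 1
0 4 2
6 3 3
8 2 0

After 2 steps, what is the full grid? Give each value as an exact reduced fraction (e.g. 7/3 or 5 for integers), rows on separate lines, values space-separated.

After step 1:
  5 5 10/3
  9/2 16/5 5/2
  17/4 18/5 2
  16/3 13/4 5/3
After step 2:
  29/6 62/15 65/18
  339/80 94/25 331/120
  1061/240 163/50 293/120
  77/18 277/80 83/36

Answer: 29/6 62/15 65/18
339/80 94/25 331/120
1061/240 163/50 293/120
77/18 277/80 83/36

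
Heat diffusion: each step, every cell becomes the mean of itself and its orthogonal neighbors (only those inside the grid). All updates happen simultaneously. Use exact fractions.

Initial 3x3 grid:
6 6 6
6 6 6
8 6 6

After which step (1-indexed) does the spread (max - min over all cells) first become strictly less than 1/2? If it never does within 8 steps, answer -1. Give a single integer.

Step 1: max=20/3, min=6, spread=2/3
Step 2: max=59/9, min=6, spread=5/9
Step 3: max=689/108, min=6, spread=41/108
  -> spread < 1/2 first at step 3
Step 4: max=41011/6480, min=1091/180, spread=347/1296
Step 5: max=2439737/388800, min=10957/1800, spread=2921/15552
Step 6: max=145796539/23328000, min=1321483/216000, spread=24611/186624
Step 7: max=8716802033/1399680000, min=29816741/4860000, spread=207329/2239488
Step 8: max=521914752451/83980800000, min=1594001599/259200000, spread=1746635/26873856

Answer: 3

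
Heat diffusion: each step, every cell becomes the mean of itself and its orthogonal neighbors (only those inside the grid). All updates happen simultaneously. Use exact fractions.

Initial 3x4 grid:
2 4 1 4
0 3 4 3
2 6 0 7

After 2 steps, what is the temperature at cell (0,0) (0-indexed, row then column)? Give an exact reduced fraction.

Step 1: cell (0,0) = 2
Step 2: cell (0,0) = 25/12
Full grid after step 2:
  25/12 223/80 637/240 125/36
  589/240 63/25 88/25 127/40
  43/18 49/15 47/15 145/36

Answer: 25/12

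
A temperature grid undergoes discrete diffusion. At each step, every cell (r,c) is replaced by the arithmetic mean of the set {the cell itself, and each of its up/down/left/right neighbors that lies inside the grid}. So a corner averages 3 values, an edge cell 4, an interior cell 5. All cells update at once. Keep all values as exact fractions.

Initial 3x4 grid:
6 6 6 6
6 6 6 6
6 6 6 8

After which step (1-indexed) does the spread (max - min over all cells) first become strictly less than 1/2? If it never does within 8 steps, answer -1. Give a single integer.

Step 1: max=20/3, min=6, spread=2/3
Step 2: max=59/9, min=6, spread=5/9
Step 3: max=689/108, min=6, spread=41/108
  -> spread < 1/2 first at step 3
Step 4: max=81977/12960, min=6, spread=4217/12960
Step 5: max=4874749/777600, min=21679/3600, spread=38417/155520
Step 6: max=291136211/46656000, min=434597/72000, spread=1903471/9331200
Step 7: max=17397149089/2799360000, min=13075759/2160000, spread=18038617/111974400
Step 8: max=1041037782851/167961600000, min=1179326759/194400000, spread=883978523/6718464000

Answer: 3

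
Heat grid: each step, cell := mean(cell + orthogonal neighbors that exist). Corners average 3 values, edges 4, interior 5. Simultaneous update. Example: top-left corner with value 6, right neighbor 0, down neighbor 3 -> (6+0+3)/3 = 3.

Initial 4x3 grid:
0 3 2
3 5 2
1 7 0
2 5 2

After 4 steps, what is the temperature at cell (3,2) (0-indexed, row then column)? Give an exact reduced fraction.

Answer: 49949/16200

Derivation:
Step 1: cell (3,2) = 7/3
Step 2: cell (3,2) = 109/36
Step 3: cell (3,2) = 401/135
Step 4: cell (3,2) = 49949/16200
Full grid after step 4:
  57007/21600 1163869/432000 170771/64800
  34469/12000 505541/180000 153173/54000
  326501/108000 46393/15000 158813/54000
  103073/32400 223319/72000 49949/16200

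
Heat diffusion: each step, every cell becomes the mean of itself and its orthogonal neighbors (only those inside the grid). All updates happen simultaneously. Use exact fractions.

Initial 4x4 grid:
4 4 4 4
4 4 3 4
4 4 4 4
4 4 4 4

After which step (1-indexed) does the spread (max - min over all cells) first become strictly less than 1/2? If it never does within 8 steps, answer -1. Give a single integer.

Step 1: max=4, min=15/4, spread=1/4
  -> spread < 1/2 first at step 1
Step 2: max=4, min=189/50, spread=11/50
Step 3: max=4, min=9233/2400, spread=367/2400
Step 4: max=2387/600, min=41629/10800, spread=1337/10800
Step 5: max=71531/18000, min=1254331/324000, spread=33227/324000
Step 6: max=427951/108000, min=37665673/9720000, spread=849917/9720000
Step 7: max=6411467/1620000, min=1132685653/291600000, spread=21378407/291600000
Step 8: max=1920311657/486000000, min=34025537629/8748000000, spread=540072197/8748000000

Answer: 1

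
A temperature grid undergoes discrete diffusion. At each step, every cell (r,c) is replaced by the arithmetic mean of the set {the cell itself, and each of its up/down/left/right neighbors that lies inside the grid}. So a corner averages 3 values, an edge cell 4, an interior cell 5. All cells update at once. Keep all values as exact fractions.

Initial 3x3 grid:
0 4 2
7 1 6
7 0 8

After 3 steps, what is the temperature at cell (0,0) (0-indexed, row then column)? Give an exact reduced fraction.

Answer: 3683/1080

Derivation:
Step 1: cell (0,0) = 11/3
Step 2: cell (0,0) = 55/18
Step 3: cell (0,0) = 3683/1080
Full grid after step 3:
  3683/1080 47207/14400 643/180
  52507/14400 7603/2000 54857/14400
  8851/2160 14533/3600 9121/2160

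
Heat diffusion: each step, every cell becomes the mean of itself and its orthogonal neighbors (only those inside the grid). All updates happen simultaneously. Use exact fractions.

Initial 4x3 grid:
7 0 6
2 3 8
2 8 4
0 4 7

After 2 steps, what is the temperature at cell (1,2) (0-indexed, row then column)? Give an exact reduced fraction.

Step 1: cell (1,2) = 21/4
Step 2: cell (1,2) = 313/60
Full grid after step 2:
  7/2 119/30 167/36
  137/40 423/100 313/60
  127/40 229/50 53/10
  13/4 319/80 11/2

Answer: 313/60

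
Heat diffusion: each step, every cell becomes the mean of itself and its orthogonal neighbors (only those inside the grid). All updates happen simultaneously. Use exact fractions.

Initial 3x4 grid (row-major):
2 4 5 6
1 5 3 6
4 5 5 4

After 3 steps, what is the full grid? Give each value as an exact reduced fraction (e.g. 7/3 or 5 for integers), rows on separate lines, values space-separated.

Answer: 3523/1080 6971/1800 3983/900 10633/2160
782/225 11441/3000 27487/6000 68663/14400
967/270 14767/3600 1773/400 3461/720

Derivation:
After step 1:
  7/3 4 9/2 17/3
  3 18/5 24/5 19/4
  10/3 19/4 17/4 5
After step 2:
  28/9 433/120 569/120 179/36
  46/15 403/100 219/50 1213/240
  133/36 239/60 47/10 14/3
After step 3:
  3523/1080 6971/1800 3983/900 10633/2160
  782/225 11441/3000 27487/6000 68663/14400
  967/270 14767/3600 1773/400 3461/720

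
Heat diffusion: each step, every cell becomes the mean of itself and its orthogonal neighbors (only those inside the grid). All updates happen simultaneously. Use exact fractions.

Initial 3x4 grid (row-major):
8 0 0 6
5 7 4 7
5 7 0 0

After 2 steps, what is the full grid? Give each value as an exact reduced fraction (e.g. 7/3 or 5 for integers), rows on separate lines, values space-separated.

After step 1:
  13/3 15/4 5/2 13/3
  25/4 23/5 18/5 17/4
  17/3 19/4 11/4 7/3
After step 2:
  43/9 911/240 851/240 133/36
  417/80 459/100 177/50 871/240
  50/9 533/120 403/120 28/9

Answer: 43/9 911/240 851/240 133/36
417/80 459/100 177/50 871/240
50/9 533/120 403/120 28/9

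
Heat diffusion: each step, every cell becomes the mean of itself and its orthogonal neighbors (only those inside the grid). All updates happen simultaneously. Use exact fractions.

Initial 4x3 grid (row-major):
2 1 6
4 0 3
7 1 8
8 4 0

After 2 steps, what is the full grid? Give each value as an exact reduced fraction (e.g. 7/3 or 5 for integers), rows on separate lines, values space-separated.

After step 1:
  7/3 9/4 10/3
  13/4 9/5 17/4
  5 4 3
  19/3 13/4 4
After step 2:
  47/18 583/240 59/18
  743/240 311/100 743/240
  223/48 341/100 61/16
  175/36 211/48 41/12

Answer: 47/18 583/240 59/18
743/240 311/100 743/240
223/48 341/100 61/16
175/36 211/48 41/12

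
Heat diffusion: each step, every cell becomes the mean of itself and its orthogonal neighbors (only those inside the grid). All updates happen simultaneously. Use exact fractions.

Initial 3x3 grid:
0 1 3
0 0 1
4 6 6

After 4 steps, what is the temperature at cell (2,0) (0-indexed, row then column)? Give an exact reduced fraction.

Step 1: cell (2,0) = 10/3
Step 2: cell (2,0) = 25/9
Step 3: cell (2,0) = 1379/540
Step 4: cell (2,0) = 78523/32400
Full grid after step 4:
  47173/32400 116947/72000 122821/64800
  205733/108000 385909/180000 38141/16000
  78523/32400 580591/216000 184721/64800

Answer: 78523/32400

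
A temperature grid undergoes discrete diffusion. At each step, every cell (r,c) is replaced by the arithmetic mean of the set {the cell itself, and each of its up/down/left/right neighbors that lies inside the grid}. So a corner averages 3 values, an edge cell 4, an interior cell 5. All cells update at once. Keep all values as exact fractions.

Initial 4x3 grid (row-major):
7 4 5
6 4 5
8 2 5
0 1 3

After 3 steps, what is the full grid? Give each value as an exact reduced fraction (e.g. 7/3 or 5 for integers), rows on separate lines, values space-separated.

Answer: 11197/2160 18151/3600 5051/1080
35677/7200 27101/6000 4019/900
3133/800 7757/2000 4337/1200
481/144 7169/2400 19/6

Derivation:
After step 1:
  17/3 5 14/3
  25/4 21/5 19/4
  4 4 15/4
  3 3/2 3
After step 2:
  203/36 293/60 173/36
  1207/240 121/25 521/120
  69/16 349/100 31/8
  17/6 23/8 11/4
After step 3:
  11197/2160 18151/3600 5051/1080
  35677/7200 27101/6000 4019/900
  3133/800 7757/2000 4337/1200
  481/144 7169/2400 19/6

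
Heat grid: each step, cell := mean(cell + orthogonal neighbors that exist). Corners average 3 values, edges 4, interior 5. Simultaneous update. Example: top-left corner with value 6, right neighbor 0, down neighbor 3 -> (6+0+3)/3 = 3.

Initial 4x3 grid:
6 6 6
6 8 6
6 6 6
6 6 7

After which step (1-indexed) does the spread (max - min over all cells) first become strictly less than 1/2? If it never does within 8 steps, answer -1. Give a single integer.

Step 1: max=13/2, min=6, spread=1/2
Step 2: max=323/50, min=73/12, spread=113/300
  -> spread < 1/2 first at step 2
Step 3: max=15271/2400, min=4453/720, spread=1283/7200
Step 4: max=34169/5400, min=89279/14400, spread=1103/8640
Step 5: max=13649929/2160000, min=16160663/2592000, spread=1096259/12960000
Step 6: max=490951721/77760000, min=970802717/155520000, spread=444029/6220800
Step 7: max=29418548839/4665600000, min=2161765789/345600000, spread=3755371/74649600
Step 8: max=1764426843101/279936000000, min=3504806384077/559872000000, spread=64126139/1492992000

Answer: 2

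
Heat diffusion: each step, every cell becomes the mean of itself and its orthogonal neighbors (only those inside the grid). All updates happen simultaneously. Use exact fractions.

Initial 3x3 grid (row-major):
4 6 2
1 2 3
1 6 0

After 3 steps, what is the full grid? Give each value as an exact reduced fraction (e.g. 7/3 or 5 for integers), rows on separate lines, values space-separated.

After step 1:
  11/3 7/2 11/3
  2 18/5 7/4
  8/3 9/4 3
After step 2:
  55/18 433/120 107/36
  179/60 131/50 721/240
  83/36 691/240 7/3
After step 3:
  3473/1080 22061/7200 6901/2160
  2467/900 3019/1000 39347/14400
  5881/2160 36497/14400 493/180

Answer: 3473/1080 22061/7200 6901/2160
2467/900 3019/1000 39347/14400
5881/2160 36497/14400 493/180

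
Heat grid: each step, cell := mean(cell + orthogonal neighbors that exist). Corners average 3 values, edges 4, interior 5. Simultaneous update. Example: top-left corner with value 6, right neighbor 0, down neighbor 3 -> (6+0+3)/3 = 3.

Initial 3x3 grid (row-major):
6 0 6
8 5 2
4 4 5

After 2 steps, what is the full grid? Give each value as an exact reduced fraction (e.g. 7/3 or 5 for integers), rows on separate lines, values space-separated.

After step 1:
  14/3 17/4 8/3
  23/4 19/5 9/2
  16/3 9/2 11/3
After step 2:
  44/9 923/240 137/36
  391/80 114/25 439/120
  187/36 173/40 38/9

Answer: 44/9 923/240 137/36
391/80 114/25 439/120
187/36 173/40 38/9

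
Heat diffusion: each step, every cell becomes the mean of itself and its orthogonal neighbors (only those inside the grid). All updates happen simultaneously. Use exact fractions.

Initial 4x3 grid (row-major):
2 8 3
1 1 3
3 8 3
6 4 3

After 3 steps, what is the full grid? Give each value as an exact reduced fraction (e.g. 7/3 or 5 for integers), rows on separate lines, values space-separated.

Answer: 7567/2160 4927/1440 8257/2160
4769/1440 2279/600 5069/1440
5839/1440 4511/1200 5779/1440
4489/1080 12637/2880 2147/540

Derivation:
After step 1:
  11/3 7/2 14/3
  7/4 21/5 5/2
  9/2 19/5 17/4
  13/3 21/4 10/3
After step 2:
  107/36 481/120 32/9
  847/240 63/20 937/240
  863/240 22/5 833/240
  169/36 1003/240 77/18
After step 3:
  7567/2160 4927/1440 8257/2160
  4769/1440 2279/600 5069/1440
  5839/1440 4511/1200 5779/1440
  4489/1080 12637/2880 2147/540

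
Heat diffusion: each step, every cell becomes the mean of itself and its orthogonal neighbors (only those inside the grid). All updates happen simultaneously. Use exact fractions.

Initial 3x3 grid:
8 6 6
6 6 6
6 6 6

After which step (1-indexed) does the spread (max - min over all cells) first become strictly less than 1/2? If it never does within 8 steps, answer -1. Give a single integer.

Step 1: max=20/3, min=6, spread=2/3
Step 2: max=59/9, min=6, spread=5/9
Step 3: max=689/108, min=6, spread=41/108
  -> spread < 1/2 first at step 3
Step 4: max=41011/6480, min=1091/180, spread=347/1296
Step 5: max=2439737/388800, min=10957/1800, spread=2921/15552
Step 6: max=145796539/23328000, min=1321483/216000, spread=24611/186624
Step 7: max=8716802033/1399680000, min=29816741/4860000, spread=207329/2239488
Step 8: max=521914752451/83980800000, min=1594001599/259200000, spread=1746635/26873856

Answer: 3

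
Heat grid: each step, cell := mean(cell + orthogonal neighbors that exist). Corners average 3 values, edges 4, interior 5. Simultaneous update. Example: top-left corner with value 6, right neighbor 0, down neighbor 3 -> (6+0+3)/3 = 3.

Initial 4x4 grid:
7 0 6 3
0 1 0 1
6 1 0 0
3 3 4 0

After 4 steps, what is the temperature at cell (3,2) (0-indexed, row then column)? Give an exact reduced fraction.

Answer: 179767/108000

Derivation:
Step 1: cell (3,2) = 7/4
Step 2: cell (3,2) = 41/24
Step 3: cell (3,2) = 6169/3600
Step 4: cell (3,2) = 179767/108000
Full grid after step 4:
  165317/64800 484883/216000 92287/43200 6121/3240
  128957/54000 400571/180000 38941/22500 71821/43200
  46453/18000 20719/10000 60271/36000 288089/216000
  27961/10800 82601/36000 179767/108000 90293/64800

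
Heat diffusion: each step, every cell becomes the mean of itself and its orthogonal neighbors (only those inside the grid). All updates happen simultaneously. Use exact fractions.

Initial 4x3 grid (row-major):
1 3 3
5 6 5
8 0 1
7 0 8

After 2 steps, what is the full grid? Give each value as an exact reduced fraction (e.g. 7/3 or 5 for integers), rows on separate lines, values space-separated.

After step 1:
  3 13/4 11/3
  5 19/5 15/4
  5 3 7/2
  5 15/4 3
After step 2:
  15/4 823/240 32/9
  21/5 94/25 883/240
  9/2 381/100 53/16
  55/12 59/16 41/12

Answer: 15/4 823/240 32/9
21/5 94/25 883/240
9/2 381/100 53/16
55/12 59/16 41/12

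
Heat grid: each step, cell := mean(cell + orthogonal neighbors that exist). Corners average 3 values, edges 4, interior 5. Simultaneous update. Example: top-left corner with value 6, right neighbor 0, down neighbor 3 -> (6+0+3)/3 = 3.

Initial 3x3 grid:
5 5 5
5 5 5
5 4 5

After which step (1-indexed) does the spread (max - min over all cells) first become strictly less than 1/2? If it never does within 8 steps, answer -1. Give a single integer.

Step 1: max=5, min=14/3, spread=1/3
  -> spread < 1/2 first at step 1
Step 2: max=5, min=1133/240, spread=67/240
Step 3: max=993/200, min=10363/2160, spread=1807/10800
Step 4: max=26639/5400, min=4162037/864000, spread=33401/288000
Step 5: max=2656609/540000, min=37650067/7776000, spread=3025513/38880000
Step 6: max=141244051/28800000, min=15087073133/3110400000, spread=53531/995328
Step 7: max=38088883949/7776000000, min=907087074151/186624000000, spread=450953/11943936
Step 8: max=4564591389481/933120000000, min=54478296439397/11197440000000, spread=3799043/143327232

Answer: 1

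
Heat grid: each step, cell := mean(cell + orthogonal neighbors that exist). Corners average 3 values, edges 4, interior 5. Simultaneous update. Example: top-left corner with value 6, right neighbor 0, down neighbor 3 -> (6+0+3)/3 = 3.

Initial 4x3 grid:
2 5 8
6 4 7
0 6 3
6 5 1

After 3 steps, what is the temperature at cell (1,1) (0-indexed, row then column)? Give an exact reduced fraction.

Answer: 1209/250

Derivation:
Step 1: cell (1,1) = 28/5
Step 2: cell (1,1) = 449/100
Step 3: cell (1,1) = 1209/250
Full grid after step 3:
  9881/2160 23393/4800 5933/1080
  14911/3600 1209/250 35497/7200
  7543/1800 24541/6000 10799/2400
  2089/540 29377/7200 2807/720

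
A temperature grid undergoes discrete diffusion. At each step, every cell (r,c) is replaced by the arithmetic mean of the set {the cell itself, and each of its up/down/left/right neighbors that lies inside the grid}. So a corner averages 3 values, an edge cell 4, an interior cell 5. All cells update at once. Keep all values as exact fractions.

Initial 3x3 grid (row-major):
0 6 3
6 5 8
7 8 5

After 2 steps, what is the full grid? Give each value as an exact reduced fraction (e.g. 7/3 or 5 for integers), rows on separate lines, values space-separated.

Answer: 4 593/120 173/36
221/40 261/50 1471/240
71/12 537/80 37/6

Derivation:
After step 1:
  4 7/2 17/3
  9/2 33/5 21/4
  7 25/4 7
After step 2:
  4 593/120 173/36
  221/40 261/50 1471/240
  71/12 537/80 37/6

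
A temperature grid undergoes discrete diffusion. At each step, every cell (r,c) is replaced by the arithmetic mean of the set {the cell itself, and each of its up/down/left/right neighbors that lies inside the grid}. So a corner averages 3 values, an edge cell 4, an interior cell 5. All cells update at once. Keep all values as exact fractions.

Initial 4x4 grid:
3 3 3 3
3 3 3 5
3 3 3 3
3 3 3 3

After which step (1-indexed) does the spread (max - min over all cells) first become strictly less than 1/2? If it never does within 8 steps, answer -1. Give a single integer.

Step 1: max=11/3, min=3, spread=2/3
Step 2: max=211/60, min=3, spread=31/60
Step 3: max=1831/540, min=3, spread=211/540
  -> spread < 1/2 first at step 3
Step 4: max=178843/54000, min=3, spread=16843/54000
Step 5: max=1596643/486000, min=13579/4500, spread=130111/486000
Step 6: max=47382367/14580000, min=817159/270000, spread=3255781/14580000
Step 7: max=1412553691/437400000, min=821107/270000, spread=82360351/437400000
Step 8: max=42117316891/13122000000, min=148306441/48600000, spread=2074577821/13122000000

Answer: 3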